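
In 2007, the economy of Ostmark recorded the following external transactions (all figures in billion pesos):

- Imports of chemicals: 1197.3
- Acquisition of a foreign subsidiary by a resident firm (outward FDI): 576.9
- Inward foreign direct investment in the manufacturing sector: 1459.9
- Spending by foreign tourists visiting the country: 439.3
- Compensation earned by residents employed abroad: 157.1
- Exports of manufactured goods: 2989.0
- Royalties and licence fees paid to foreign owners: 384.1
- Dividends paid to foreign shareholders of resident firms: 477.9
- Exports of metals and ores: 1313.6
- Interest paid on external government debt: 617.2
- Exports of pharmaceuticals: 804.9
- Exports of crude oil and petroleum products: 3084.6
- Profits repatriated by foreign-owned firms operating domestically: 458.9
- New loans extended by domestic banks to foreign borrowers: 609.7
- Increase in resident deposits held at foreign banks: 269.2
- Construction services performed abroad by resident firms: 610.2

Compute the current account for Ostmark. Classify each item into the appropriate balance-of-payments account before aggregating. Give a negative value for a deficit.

6263.3

Goods: 1313.6 + 2989.0 + 3084.6 - 1197.3 + 804.9 = 6994.8
Services: 439.3 - 384.1 + 610.2 = 665.4
Primary income: 157.1 - 617.2 - 477.9 - 458.9 = -1396.9
Current account = 6994.8 + 665.4 + (-1396.9) = 6263.3
(Excluded from the current account — financial account: acquisition of a foreign subsidiary by a resident firm (outward FDI) 576.9, inward foreign direct investment in the manufacturing sector 1459.9, new loans extended by domestic banks to foreign borrowers 609.7, increase in resident deposits held at foreign banks 269.2.)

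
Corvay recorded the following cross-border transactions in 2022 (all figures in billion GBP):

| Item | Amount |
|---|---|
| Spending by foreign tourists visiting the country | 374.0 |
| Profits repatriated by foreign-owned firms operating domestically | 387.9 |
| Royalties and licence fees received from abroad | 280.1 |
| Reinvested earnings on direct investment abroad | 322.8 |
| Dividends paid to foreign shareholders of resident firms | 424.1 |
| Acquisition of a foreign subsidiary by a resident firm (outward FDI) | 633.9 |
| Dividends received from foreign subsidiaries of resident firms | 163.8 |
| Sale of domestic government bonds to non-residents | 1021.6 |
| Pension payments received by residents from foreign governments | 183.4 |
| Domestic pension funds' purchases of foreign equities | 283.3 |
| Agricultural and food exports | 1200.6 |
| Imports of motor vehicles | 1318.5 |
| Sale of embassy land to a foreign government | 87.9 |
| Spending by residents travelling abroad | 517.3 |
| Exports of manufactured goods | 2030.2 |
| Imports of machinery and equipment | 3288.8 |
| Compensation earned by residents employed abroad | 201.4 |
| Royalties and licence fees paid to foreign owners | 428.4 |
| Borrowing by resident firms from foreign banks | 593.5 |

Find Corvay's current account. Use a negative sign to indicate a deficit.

-1608.7

Goods: -3288.8 + 1200.6 - 1318.5 + 2030.2 = -1376.5
Services: 280.1 + 374.0 - 428.4 - 517.3 = -291.6
Primary income: 163.8 - 387.9 + 201.4 - 424.1 + 322.8 = -124.0
Secondary income: 183.4
Current account = (-1376.5) + (-291.6) + (-124.0) + 183.4 = -1608.7
(Excluded from the current account — financial account: acquisition of a foreign subsidiary by a resident firm (outward FDI) 633.9, sale of domestic government bonds to non-residents 1021.6, domestic pension funds' purchases of foreign equities 283.3, borrowing by resident firms from foreign banks 593.5; capital account: sale of embassy land to a foreign government 87.9.)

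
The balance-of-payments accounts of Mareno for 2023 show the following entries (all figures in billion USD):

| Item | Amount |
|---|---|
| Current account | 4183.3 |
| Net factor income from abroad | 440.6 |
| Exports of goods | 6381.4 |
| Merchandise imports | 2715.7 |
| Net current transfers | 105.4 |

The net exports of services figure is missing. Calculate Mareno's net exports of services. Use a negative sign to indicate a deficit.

Current account = goods balance + services balance + net primary income + net secondary income
Sum of the known components = 4211.7
Net exports of services = CA - (known components) = 4183.3 - 4211.7 = -28.4

-28.4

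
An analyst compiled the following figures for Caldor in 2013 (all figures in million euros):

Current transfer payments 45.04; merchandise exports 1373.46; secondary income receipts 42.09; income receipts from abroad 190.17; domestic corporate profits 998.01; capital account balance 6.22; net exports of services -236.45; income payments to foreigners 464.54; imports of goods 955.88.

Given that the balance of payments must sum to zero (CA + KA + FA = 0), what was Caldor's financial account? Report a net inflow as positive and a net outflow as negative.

89.97

Goods balance = 1373.46 - 955.88 = 417.58
Services balance = -236.45
Trade balance (goods + services) = 417.58 + (-236.45) = 181.13
Net primary income = 190.17 - 464.54 = -274.37
Net secondary income = 42.09 - 45.04 = -2.95
Current account = 181.13 + (-274.37) + (-2.95) = -96.19
Financial account = -(-96.19 + 6.22) = 89.97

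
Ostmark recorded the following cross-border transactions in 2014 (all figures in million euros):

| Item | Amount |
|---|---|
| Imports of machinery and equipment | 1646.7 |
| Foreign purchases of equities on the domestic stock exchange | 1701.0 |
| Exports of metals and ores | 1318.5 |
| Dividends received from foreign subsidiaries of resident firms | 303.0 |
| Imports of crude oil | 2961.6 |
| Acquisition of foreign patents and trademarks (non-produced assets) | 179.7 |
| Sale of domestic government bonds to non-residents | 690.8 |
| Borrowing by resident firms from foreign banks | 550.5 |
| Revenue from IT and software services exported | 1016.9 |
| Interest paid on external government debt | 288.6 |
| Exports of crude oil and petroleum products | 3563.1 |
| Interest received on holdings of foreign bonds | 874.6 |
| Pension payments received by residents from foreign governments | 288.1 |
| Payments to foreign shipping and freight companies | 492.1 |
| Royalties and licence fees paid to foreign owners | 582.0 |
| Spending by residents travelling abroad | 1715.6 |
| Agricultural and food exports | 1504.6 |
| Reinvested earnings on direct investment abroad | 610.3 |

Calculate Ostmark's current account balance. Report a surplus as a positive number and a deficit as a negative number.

1792.5

Goods: 3563.1 - 2961.6 + 1318.5 + 1504.6 - 1646.7 = 1777.9
Services: 1016.9 - 582.0 - 492.1 - 1715.6 = -1772.8
Primary income: 303.0 + 610.3 + 874.6 - 288.6 = 1499.3
Secondary income: 288.1
Current account = 1777.9 + (-1772.8) + 1499.3 + 288.1 = 1792.5
(Excluded from the current account — financial account: foreign purchases of equities on the domestic stock exchange 1701.0, sale of domestic government bonds to non-residents 690.8, borrowing by resident firms from foreign banks 550.5; capital account: acquisition of foreign patents and trademarks (non-produced assets) 179.7.)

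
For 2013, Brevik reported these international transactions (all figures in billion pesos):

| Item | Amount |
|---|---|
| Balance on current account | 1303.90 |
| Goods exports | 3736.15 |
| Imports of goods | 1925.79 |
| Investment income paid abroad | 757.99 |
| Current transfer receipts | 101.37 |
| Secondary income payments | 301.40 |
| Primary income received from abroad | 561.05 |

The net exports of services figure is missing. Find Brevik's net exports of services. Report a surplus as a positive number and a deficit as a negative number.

Current account = goods balance + services balance + net primary income + net secondary income
Sum of the known components = 1413.39
Net exports of services = CA - (known components) = 1303.90 - 1413.39 = -109.49

-109.49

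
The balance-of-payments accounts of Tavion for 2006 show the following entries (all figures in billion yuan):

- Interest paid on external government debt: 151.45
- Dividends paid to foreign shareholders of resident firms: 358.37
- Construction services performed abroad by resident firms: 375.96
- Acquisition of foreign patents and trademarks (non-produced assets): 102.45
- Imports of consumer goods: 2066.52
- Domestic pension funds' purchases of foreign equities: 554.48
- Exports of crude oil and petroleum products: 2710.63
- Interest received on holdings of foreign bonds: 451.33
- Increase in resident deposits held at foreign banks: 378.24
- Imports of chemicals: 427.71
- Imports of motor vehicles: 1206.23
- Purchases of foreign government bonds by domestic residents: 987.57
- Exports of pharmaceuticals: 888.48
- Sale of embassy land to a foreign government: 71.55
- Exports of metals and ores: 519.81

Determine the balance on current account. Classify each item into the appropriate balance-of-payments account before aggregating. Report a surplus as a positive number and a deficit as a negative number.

735.93

Goods: -1206.23 + 888.48 + 2710.63 - 427.71 + 519.81 - 2066.52 = 418.46
Services: 375.96
Primary income: -151.45 - 358.37 + 451.33 = -58.49
Current account = 418.46 + 375.96 + (-58.49) = 735.93
(Excluded from the current account — capital account: acquisition of foreign patents and trademarks (non-produced assets) 102.45, sale of embassy land to a foreign government 71.55; financial account: domestic pension funds' purchases of foreign equities 554.48, increase in resident deposits held at foreign banks 378.24, purchases of foreign government bonds by domestic residents 987.57.)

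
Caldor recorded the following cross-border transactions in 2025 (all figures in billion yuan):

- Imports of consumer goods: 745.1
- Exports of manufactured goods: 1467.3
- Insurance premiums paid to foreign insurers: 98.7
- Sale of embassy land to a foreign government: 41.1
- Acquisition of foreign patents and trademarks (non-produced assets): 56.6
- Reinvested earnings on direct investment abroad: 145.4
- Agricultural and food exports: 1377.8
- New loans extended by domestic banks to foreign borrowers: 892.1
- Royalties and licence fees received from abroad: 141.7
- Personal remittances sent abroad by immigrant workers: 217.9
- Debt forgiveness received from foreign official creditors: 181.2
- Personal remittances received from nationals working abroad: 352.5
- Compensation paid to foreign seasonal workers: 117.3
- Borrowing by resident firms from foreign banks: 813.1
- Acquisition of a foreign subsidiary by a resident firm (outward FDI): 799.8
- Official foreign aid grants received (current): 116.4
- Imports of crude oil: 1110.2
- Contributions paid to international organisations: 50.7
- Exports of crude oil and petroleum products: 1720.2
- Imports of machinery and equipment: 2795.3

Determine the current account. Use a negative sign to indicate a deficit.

Goods: 1377.8 + 1467.3 - 2795.3 + 1720.2 - 1110.2 - 745.1 = -85.3
Services: 141.7 - 98.7 = 43.0
Primary income: 145.4 - 117.3 = 28.1
Secondary income: 352.5 - 217.9 + 116.4 - 50.7 = 200.3
Current account = (-85.3) + 43.0 + 28.1 + 200.3 = 186.1
(Excluded from the current account — capital account: sale of embassy land to a foreign government 41.1, acquisition of foreign patents and trademarks (non-produced assets) 56.6, debt forgiveness received from foreign official creditors 181.2; financial account: new loans extended by domestic banks to foreign borrowers 892.1, borrowing by resident firms from foreign banks 813.1, acquisition of a foreign subsidiary by a resident firm (outward FDI) 799.8.)

186.1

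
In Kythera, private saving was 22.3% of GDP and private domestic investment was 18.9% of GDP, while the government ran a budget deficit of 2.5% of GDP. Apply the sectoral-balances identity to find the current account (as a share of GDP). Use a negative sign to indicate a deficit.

0.9

By the sectoral-balances identity, CA = (S_private - I) + (T - G).
Private balance = 22.3 - 18.9 = 3.4
Government balance (T - G) = -2.5
CA = 3.4 + (-2.5) = 0.9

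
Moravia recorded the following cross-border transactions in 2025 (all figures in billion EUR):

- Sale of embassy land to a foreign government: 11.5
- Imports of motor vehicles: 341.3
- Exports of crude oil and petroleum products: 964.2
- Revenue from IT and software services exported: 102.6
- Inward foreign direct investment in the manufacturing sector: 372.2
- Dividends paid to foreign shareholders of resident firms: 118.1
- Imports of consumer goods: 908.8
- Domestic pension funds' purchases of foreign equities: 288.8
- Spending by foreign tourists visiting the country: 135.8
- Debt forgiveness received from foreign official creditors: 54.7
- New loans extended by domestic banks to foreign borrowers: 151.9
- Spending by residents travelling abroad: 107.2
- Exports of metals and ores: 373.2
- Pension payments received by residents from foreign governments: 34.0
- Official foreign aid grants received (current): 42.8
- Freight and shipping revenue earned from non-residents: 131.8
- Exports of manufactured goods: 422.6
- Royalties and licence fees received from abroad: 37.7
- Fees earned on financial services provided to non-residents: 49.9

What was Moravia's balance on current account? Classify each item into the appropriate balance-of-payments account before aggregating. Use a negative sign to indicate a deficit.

819.2

Goods: -341.3 + 373.2 + 964.2 + 422.6 - 908.8 = 509.9
Services: 37.7 + 131.8 + 49.9 + 135.8 - 107.2 + 102.6 = 350.6
Primary income: -118.1
Secondary income: 34.0 + 42.8 = 76.8
Current account = 509.9 + 350.6 + (-118.1) + 76.8 = 819.2
(Excluded from the current account — capital account: sale of embassy land to a foreign government 11.5, debt forgiveness received from foreign official creditors 54.7; financial account: inward foreign direct investment in the manufacturing sector 372.2, domestic pension funds' purchases of foreign equities 288.8, new loans extended by domestic banks to foreign borrowers 151.9.)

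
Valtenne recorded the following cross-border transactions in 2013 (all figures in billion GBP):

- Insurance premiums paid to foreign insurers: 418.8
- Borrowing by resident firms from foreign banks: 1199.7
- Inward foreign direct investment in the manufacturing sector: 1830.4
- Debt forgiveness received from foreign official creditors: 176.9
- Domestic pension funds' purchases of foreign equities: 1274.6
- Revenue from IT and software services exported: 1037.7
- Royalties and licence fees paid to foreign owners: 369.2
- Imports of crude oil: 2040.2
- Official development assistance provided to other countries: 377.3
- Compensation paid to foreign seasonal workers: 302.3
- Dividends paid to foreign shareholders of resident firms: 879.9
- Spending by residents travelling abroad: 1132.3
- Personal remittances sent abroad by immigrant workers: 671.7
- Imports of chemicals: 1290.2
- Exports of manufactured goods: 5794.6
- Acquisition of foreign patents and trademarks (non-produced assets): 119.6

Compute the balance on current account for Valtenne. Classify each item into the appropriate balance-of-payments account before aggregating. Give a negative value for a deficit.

-649.6

Goods: -2040.2 - 1290.2 + 5794.6 = 2464.2
Services: -369.2 - 418.8 + 1037.7 - 1132.3 = -882.6
Primary income: -879.9 - 302.3 = -1182.2
Secondary income: -377.3 - 671.7 = -1049.0
Current account = 2464.2 + (-882.6) + (-1182.2) + (-1049.0) = -649.6
(Excluded from the current account — financial account: borrowing by resident firms from foreign banks 1199.7, inward foreign direct investment in the manufacturing sector 1830.4, domestic pension funds' purchases of foreign equities 1274.6; capital account: debt forgiveness received from foreign official creditors 176.9, acquisition of foreign patents and trademarks (non-produced assets) 119.6.)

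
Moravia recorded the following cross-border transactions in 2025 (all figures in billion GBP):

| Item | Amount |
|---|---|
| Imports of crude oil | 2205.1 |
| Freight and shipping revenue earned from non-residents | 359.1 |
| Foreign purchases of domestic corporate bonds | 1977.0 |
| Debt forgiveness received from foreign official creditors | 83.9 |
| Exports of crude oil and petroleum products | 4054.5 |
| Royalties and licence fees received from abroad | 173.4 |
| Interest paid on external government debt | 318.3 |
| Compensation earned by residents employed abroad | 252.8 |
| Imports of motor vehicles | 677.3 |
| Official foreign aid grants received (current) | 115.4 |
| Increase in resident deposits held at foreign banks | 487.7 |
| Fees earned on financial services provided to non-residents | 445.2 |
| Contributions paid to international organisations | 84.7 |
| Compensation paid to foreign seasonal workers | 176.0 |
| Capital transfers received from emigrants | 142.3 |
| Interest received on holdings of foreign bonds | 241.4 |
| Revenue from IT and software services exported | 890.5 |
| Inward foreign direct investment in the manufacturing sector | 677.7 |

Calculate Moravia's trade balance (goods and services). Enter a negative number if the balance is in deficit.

Goods: 4054.5 - 677.3 - 2205.1 = 1172.1
Services: 359.1 + 173.4 + 890.5 + 445.2 = 1868.2
Trade balance = 1172.1 + 1868.2 = 3040.3
(Excluded from the trade balance — financial account: foreign purchases of domestic corporate bonds 1977.0, increase in resident deposits held at foreign banks 487.7, inward foreign direct investment in the manufacturing sector 677.7; capital account: debt forgiveness received from foreign official creditors 83.9, capital transfers received from emigrants 142.3; primary income: interest paid on external government debt 318.3, compensation earned by residents employed abroad 252.8, compensation paid to foreign seasonal workers 176.0, interest received on holdings of foreign bonds 241.4; secondary income: official foreign aid grants received (current) 115.4, contributions paid to international organisations 84.7.)

3040.3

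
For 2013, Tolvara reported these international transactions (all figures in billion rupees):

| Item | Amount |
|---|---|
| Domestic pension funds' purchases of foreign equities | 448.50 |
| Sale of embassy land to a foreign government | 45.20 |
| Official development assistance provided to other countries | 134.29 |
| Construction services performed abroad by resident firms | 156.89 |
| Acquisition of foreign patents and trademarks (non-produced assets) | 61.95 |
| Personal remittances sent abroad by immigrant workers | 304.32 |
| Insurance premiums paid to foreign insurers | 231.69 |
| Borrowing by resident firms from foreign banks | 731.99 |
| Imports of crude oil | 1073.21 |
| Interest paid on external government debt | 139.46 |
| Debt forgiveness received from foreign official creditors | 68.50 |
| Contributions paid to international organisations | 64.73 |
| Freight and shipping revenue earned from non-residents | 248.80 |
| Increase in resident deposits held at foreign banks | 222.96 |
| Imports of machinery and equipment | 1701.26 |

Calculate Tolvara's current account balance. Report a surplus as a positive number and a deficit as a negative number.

-3243.27

Goods: -1073.21 - 1701.26 = -2774.47
Services: -231.69 + 156.89 + 248.80 = 174.00
Primary income: -139.46
Secondary income: -304.32 - 64.73 - 134.29 = -503.34
Current account = (-2774.47) + 174.00 + (-139.46) + (-503.34) = -3243.27
(Excluded from the current account — financial account: domestic pension funds' purchases of foreign equities 448.50, borrowing by resident firms from foreign banks 731.99, increase in resident deposits held at foreign banks 222.96; capital account: sale of embassy land to a foreign government 45.20, acquisition of foreign patents and trademarks (non-produced assets) 61.95, debt forgiveness received from foreign official creditors 68.50.)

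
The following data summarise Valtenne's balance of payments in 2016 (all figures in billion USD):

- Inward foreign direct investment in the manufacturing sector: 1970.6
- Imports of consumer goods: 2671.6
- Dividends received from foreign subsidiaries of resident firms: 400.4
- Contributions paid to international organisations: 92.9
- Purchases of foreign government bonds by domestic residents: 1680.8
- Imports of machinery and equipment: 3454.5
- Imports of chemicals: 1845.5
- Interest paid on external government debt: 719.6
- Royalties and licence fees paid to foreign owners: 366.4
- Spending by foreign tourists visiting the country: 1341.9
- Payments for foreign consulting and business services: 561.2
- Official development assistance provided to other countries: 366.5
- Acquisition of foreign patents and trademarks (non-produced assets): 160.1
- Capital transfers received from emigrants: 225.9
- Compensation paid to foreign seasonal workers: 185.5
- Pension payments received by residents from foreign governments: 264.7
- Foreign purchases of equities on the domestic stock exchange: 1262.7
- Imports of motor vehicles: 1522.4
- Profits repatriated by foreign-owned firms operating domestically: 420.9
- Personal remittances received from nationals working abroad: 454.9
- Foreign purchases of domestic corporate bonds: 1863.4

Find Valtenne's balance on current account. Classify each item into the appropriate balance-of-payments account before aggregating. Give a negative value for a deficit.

Goods: -2671.6 - 1522.4 - 1845.5 - 3454.5 = -9494.0
Services: -561.2 - 366.4 + 1341.9 = 414.3
Primary income: -719.6 - 185.5 + 400.4 - 420.9 = -925.6
Secondary income: -92.9 + 264.7 + 454.9 - 366.5 = 260.2
Current account = (-9494.0) + 414.3 + (-925.6) + 260.2 = -9745.1
(Excluded from the current account — financial account: inward foreign direct investment in the manufacturing sector 1970.6, purchases of foreign government bonds by domestic residents 1680.8, foreign purchases of equities on the domestic stock exchange 1262.7, foreign purchases of domestic corporate bonds 1863.4; capital account: acquisition of foreign patents and trademarks (non-produced assets) 160.1, capital transfers received from emigrants 225.9.)

-9745.1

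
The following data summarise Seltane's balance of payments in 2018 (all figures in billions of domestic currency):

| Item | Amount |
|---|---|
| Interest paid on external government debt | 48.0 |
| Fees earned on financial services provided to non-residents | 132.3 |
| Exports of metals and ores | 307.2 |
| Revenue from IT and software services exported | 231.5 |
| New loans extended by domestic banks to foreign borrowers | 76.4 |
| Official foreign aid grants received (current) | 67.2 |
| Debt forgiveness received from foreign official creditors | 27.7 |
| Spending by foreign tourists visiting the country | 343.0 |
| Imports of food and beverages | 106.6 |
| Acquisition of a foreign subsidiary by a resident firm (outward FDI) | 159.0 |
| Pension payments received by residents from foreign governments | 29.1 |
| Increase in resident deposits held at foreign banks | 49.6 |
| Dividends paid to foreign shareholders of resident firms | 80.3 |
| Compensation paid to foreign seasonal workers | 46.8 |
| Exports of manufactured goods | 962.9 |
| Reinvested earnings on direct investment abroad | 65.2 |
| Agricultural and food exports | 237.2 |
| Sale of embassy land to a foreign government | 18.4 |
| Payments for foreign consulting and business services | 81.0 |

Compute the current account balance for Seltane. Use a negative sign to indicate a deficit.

Goods: 307.2 + 962.9 - 106.6 + 237.2 = 1400.7
Services: 343.0 + 231.5 - 81.0 + 132.3 = 625.8
Primary income: -80.3 - 48.0 + 65.2 - 46.8 = -109.9
Secondary income: 29.1 + 67.2 = 96.3
Current account = 1400.7 + 625.8 + (-109.9) + 96.3 = 2012.9
(Excluded from the current account — financial account: new loans extended by domestic banks to foreign borrowers 76.4, acquisition of a foreign subsidiary by a resident firm (outward FDI) 159.0, increase in resident deposits held at foreign banks 49.6; capital account: debt forgiveness received from foreign official creditors 27.7, sale of embassy land to a foreign government 18.4.)

2012.9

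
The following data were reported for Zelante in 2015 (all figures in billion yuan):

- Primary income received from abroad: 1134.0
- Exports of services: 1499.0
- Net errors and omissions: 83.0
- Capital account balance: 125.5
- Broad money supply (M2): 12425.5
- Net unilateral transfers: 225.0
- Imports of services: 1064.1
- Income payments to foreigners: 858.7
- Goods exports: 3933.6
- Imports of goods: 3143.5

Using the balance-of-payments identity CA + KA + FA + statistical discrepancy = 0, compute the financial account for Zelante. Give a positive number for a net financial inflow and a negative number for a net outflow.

Goods balance = 3933.6 - 3143.5 = 790.1
Services balance = 1499.0 - 1064.1 = 434.9
Trade balance (goods + services) = 790.1 + 434.9 = 1225.0
Net primary income = 1134.0 - 858.7 = 275.3
Net secondary income = 225.0
Current account = 1225.0 + 275.3 + 225.0 = 1725.3
Financial account = -(1725.3 + 125.5 + 83.0) = -1933.8

-1933.8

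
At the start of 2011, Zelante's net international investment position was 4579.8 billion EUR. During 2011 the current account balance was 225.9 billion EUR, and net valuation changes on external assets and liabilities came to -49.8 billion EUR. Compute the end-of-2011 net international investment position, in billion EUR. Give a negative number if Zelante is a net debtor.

4755.9

Change in NIIP = current account + net valuation change = 225.9 + (-49.8) = 176.1
End-of-year NIIP = 4579.8 + 176.1 = 4755.9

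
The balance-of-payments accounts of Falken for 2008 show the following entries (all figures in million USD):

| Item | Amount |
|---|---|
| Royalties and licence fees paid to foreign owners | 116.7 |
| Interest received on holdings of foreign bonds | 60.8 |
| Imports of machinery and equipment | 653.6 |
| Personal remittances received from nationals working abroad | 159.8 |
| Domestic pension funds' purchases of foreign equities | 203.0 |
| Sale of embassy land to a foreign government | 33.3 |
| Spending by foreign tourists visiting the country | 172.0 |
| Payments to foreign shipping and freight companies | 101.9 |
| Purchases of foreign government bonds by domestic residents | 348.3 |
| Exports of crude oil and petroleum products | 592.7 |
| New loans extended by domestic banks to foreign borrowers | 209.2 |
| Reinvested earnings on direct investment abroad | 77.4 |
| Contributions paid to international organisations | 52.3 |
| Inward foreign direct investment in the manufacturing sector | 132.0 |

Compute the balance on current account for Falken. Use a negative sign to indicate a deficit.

Goods: 592.7 - 653.6 = -60.9
Services: 172.0 - 101.9 - 116.7 = -46.6
Primary income: 77.4 + 60.8 = 138.2
Secondary income: -52.3 + 159.8 = 107.5
Current account = (-60.9) + (-46.6) + 138.2 + 107.5 = 138.2
(Excluded from the current account — financial account: domestic pension funds' purchases of foreign equities 203.0, purchases of foreign government bonds by domestic residents 348.3, new loans extended by domestic banks to foreign borrowers 209.2, inward foreign direct investment in the manufacturing sector 132.0; capital account: sale of embassy land to a foreign government 33.3.)

138.2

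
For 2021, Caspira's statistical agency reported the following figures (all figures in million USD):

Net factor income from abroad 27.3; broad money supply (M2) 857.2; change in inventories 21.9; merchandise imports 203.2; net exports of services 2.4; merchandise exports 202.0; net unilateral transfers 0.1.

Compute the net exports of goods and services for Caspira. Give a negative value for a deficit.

Goods balance = 202.0 - 203.2 = -1.2
Services balance = 2.4
Trade balance (goods + services) = -1.2 + 2.4 = 1.2

1.2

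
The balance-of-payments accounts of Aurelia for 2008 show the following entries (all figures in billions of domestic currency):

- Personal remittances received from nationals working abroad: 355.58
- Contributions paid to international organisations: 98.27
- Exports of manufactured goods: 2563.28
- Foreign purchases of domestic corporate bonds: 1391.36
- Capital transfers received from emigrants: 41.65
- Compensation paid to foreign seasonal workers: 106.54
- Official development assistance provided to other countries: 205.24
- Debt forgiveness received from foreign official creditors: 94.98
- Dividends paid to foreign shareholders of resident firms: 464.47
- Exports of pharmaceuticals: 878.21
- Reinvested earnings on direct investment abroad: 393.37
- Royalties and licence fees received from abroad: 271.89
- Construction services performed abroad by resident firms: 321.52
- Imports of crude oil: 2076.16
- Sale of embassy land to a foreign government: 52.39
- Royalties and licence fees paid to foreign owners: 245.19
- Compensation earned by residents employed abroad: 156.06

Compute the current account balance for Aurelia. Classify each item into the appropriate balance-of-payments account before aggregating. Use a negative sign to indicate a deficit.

Goods: 2563.28 - 2076.16 + 878.21 = 1365.33
Services: -245.19 + 321.52 + 271.89 = 348.22
Primary income: -464.47 - 106.54 + 156.06 + 393.37 = -21.58
Secondary income: -205.24 + 355.58 - 98.27 = 52.07
Current account = 1365.33 + 348.22 + (-21.58) + 52.07 = 1744.04
(Excluded from the current account — financial account: foreign purchases of domestic corporate bonds 1391.36; capital account: capital transfers received from emigrants 41.65, debt forgiveness received from foreign official creditors 94.98, sale of embassy land to a foreign government 52.39.)

1744.04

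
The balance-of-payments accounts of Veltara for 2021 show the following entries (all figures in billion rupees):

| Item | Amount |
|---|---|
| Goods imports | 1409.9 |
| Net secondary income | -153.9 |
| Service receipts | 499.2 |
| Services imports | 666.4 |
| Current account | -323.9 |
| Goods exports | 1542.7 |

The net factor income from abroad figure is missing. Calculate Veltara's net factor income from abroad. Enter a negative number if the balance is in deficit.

-135.6

Current account = goods balance + services balance + net primary income + net secondary income
Sum of the known components = -188.3
Net factor income from abroad = CA - (known components) = -323.9 - (-188.3) = -135.6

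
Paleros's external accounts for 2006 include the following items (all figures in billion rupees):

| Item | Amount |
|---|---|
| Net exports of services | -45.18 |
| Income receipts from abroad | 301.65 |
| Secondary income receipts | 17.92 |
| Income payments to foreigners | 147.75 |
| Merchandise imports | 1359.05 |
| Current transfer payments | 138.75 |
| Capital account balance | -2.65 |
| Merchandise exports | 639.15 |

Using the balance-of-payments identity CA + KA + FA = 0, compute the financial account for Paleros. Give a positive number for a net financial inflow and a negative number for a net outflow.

734.66

Goods balance = 639.15 - 1359.05 = -719.90
Services balance = -45.18
Trade balance (goods + services) = -719.90 + (-45.18) = -765.08
Net primary income = 301.65 - 147.75 = 153.90
Net secondary income = 17.92 - 138.75 = -120.83
Current account = -765.08 + 153.90 + (-120.83) = -732.01
Financial account = -(-732.01 + (-2.65)) = 734.66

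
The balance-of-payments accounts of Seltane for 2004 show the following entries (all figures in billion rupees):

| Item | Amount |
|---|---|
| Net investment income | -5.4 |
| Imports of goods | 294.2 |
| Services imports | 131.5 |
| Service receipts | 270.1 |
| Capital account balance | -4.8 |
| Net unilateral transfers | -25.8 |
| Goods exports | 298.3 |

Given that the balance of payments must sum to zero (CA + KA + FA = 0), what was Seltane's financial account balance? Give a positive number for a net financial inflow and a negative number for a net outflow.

Goods balance = 298.3 - 294.2 = 4.1
Services balance = 270.1 - 131.5 = 138.6
Trade balance (goods + services) = 4.1 + 138.6 = 142.7
Net primary income = -5.4
Net secondary income = -25.8
Current account = 142.7 + (-5.4) + (-25.8) = 111.5
Financial account = -(111.5 + (-4.8)) = -106.7

-106.7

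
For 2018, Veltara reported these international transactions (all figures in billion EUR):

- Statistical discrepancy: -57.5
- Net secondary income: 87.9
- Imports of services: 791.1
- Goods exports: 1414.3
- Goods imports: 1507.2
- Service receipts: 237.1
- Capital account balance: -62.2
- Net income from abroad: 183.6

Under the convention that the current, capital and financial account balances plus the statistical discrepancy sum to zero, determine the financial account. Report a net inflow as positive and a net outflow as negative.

Goods balance = 1414.3 - 1507.2 = -92.9
Services balance = 237.1 - 791.1 = -554.0
Trade balance (goods + services) = -92.9 + (-554.0) = -646.9
Net primary income = 183.6
Net secondary income = 87.9
Current account = -646.9 + 183.6 + 87.9 = -375.4
Financial account = -(-375.4 + (-62.2) + (-57.5)) = 495.1

495.1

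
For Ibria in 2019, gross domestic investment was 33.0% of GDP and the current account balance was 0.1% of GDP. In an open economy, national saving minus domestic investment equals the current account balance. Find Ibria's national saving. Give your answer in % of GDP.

S - I = CA (net lending to the rest of the world).
S = I + CA = 33.0 + 0.1 = 33.1

33.1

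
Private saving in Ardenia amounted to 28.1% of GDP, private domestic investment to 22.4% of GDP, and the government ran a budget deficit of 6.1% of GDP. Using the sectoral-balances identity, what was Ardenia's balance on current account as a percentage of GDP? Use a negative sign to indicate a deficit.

-0.4

By the sectoral-balances identity, CA = (S_private - I) + (T - G).
Private balance = 28.1 - 22.4 = 5.7
Government balance (T - G) = -6.1
CA = 5.7 + (-6.1) = -0.4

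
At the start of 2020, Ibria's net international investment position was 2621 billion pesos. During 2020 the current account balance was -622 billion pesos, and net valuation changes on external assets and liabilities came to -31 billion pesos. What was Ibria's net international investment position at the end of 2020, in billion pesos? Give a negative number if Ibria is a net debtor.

Change in NIIP = current account + net valuation change = -622 + (-31) = -653
End-of-year NIIP = 2621 + (-653) = 1968

1968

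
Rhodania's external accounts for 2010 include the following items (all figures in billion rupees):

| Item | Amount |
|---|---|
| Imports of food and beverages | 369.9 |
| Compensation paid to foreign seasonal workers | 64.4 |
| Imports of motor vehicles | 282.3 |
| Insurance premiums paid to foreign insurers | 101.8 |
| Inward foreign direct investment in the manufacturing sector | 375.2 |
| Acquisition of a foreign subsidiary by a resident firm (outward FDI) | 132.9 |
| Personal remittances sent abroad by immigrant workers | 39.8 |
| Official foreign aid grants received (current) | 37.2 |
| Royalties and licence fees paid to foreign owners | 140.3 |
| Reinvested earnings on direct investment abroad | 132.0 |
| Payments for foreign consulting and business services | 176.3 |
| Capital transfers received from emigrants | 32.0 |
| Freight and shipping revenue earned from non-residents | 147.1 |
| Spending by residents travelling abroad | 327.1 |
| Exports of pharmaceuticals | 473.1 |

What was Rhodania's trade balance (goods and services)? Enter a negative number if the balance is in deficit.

Goods: 473.1 - 369.9 - 282.3 = -179.1
Services: -176.3 - 101.8 - 140.3 + 147.1 - 327.1 = -598.4
Trade balance = -179.1 + (-598.4) = -777.5
(Excluded from the trade balance — primary income: compensation paid to foreign seasonal workers 64.4, reinvested earnings on direct investment abroad 132.0; financial account: inward foreign direct investment in the manufacturing sector 375.2, acquisition of a foreign subsidiary by a resident firm (outward FDI) 132.9; secondary income: personal remittances sent abroad by immigrant workers 39.8, official foreign aid grants received (current) 37.2; capital account: capital transfers received from emigrants 32.0.)

-777.5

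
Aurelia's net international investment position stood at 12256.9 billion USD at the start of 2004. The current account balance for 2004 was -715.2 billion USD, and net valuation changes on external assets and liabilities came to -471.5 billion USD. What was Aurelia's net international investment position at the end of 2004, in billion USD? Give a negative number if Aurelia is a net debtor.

11070.2

Change in NIIP = current account + net valuation change = -715.2 + (-471.5) = -1186.7
End-of-year NIIP = 12256.9 + (-1186.7) = 11070.2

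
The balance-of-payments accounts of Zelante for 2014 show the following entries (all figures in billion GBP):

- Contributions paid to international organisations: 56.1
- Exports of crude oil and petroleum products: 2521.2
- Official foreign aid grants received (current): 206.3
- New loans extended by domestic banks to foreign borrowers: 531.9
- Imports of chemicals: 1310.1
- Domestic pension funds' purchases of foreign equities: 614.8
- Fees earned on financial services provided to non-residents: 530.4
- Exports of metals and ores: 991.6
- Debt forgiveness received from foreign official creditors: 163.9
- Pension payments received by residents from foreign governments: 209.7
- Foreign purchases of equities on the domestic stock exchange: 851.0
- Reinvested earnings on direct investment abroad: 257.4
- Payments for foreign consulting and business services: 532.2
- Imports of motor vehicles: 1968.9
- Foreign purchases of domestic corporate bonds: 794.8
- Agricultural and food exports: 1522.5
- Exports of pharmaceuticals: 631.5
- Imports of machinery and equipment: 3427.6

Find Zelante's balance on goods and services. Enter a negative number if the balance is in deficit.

-1041.6

Goods: 1522.5 - 3427.6 + 991.6 - 1310.1 + 631.5 + 2521.2 - 1968.9 = -1039.8
Services: 530.4 - 532.2 = -1.8
Trade balance = -1039.8 + (-1.8) = -1041.6
(Excluded from the trade balance — secondary income: contributions paid to international organisations 56.1, official foreign aid grants received (current) 206.3, pension payments received by residents from foreign governments 209.7; financial account: new loans extended by domestic banks to foreign borrowers 531.9, domestic pension funds' purchases of foreign equities 614.8, foreign purchases of equities on the domestic stock exchange 851.0, foreign purchases of domestic corporate bonds 794.8; capital account: debt forgiveness received from foreign official creditors 163.9; primary income: reinvested earnings on direct investment abroad 257.4.)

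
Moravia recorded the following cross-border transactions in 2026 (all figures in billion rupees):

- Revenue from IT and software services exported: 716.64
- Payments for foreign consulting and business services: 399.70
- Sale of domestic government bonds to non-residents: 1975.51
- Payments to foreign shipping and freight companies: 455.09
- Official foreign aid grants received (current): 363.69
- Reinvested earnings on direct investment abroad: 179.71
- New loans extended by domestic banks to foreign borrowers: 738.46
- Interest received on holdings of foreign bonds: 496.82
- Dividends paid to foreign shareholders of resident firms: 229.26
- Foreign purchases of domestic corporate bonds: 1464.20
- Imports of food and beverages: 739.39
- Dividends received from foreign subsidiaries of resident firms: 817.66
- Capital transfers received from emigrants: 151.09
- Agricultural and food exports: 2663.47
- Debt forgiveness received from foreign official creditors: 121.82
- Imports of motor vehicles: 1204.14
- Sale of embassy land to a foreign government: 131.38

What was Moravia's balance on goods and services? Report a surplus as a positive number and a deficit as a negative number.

Goods: 2663.47 - 739.39 - 1204.14 = 719.94
Services: -399.70 + 716.64 - 455.09 = -138.15
Trade balance = 719.94 + (-138.15) = 581.79
(Excluded from the trade balance — financial account: sale of domestic government bonds to non-residents 1975.51, new loans extended by domestic banks to foreign borrowers 738.46, foreign purchases of domestic corporate bonds 1464.20; secondary income: official foreign aid grants received (current) 363.69; primary income: reinvested earnings on direct investment abroad 179.71, interest received on holdings of foreign bonds 496.82, dividends paid to foreign shareholders of resident firms 229.26, dividends received from foreign subsidiaries of resident firms 817.66; capital account: capital transfers received from emigrants 151.09, debt forgiveness received from foreign official creditors 121.82, sale of embassy land to a foreign government 131.38.)

581.79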